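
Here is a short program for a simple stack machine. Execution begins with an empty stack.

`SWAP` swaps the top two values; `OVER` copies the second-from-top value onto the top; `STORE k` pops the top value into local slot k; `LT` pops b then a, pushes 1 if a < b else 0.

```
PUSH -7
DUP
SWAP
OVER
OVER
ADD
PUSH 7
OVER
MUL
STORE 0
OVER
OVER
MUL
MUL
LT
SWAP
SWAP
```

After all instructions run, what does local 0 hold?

PUSH -7 : -7
DUP     : -7 -7
SWAP    : -7 -7
OVER    : -7 -7 -7
OVER    : -7 -7 -7 -7
ADD     : -7 -7 -14
PUSH 7  : -7 -7 -14 7
OVER    : -7 -7 -14 7 -14
MUL     : -7 -7 -14 -98
STORE 0 : -7 -7 -14
OVER    : -7 -7 -14 -7
OVER    : -7 -7 -14 -7 -14
MUL     : -7 -7 -14 98
MUL     : -7 -7 -1372
LT      : -7 0
SWAP    : 0 -7
SWAP    : -7 0

-98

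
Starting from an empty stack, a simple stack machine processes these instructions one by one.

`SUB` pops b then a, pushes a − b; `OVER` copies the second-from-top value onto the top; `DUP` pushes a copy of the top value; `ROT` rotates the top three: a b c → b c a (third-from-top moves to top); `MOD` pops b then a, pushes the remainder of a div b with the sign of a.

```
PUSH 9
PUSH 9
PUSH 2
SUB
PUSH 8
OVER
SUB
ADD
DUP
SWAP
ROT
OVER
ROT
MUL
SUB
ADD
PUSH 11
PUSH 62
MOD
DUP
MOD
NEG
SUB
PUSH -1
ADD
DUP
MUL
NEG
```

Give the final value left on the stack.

-2304

PUSH 9   [9]
PUSH 9   [9, 9]
PUSH 2   [9, 9, 2]
SUB      [9, 7]
PUSH 8   [9, 7, 8]
OVER     [9, 7, 8, 7]
SUB      [9, 7, 1]
ADD      [9, 8]
DUP      [9, 8, 8]
SWAP     [9, 8, 8]
ROT      [8, 8, 9]
OVER     [8, 8, 9, 8]
ROT      [8, 9, 8, 8]
MUL      [8, 9, 64]
SUB      [8, -55]
ADD      [-47]
PUSH 11  [-47, 11]
PUSH 62  [-47, 11, 62]
MOD      [-47, 11]
DUP      [-47, 11, 11]
MOD      [-47, 0]
NEG      [-47, 0]
SUB      [-47]
PUSH -1  [-47, -1]
ADD      [-48]
DUP      [-48, -48]
MUL      [2304]
NEG      [-2304]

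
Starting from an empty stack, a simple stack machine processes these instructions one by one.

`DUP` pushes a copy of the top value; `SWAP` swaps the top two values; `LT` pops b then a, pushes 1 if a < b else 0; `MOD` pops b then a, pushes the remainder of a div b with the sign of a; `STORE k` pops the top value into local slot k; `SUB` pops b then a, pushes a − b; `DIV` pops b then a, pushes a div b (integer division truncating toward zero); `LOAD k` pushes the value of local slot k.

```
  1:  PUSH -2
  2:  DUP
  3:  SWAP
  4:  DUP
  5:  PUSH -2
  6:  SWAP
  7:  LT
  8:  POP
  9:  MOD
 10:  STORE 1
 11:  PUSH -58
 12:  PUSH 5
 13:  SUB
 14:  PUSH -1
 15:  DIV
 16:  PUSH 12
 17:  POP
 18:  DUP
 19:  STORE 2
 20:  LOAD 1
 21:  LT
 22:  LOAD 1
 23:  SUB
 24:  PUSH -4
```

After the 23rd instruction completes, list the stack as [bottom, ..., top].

PUSH -2  -> -2
DUP      -> -2 -2
SWAP     -> -2 -2
DUP      -> -2 -2 -2
PUSH -2  -> -2 -2 -2 -2
SWAP     -> -2 -2 -2 -2
LT       -> -2 -2 0
POP      -> -2 -2
MOD      -> 0
STORE 1  -> (empty)
PUSH -58 -> -58
PUSH 5   -> -58 5
SUB      -> -63
PUSH -1  -> -63 -1
DIV      -> 63
PUSH 12  -> 63 12
POP      -> 63
DUP      -> 63 63
STORE 2  -> 63
LOAD 1   -> 63 0
LT       -> 0
LOAD 1   -> 0 0
SUB      -> 0

[0]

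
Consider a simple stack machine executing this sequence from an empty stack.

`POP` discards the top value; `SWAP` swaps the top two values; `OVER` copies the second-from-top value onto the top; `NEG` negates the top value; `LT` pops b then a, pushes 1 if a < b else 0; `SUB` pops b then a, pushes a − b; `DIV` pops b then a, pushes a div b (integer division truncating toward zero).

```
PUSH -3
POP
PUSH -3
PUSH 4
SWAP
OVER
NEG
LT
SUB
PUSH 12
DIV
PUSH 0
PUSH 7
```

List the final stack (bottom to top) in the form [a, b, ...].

[0, 0, 7]

PUSH -3 : -3
POP     : (empty)
PUSH -3 : -3
PUSH 4  : -3 4
SWAP    : 4 -3
OVER    : 4 -3 4
NEG     : 4 -3 -4
LT      : 4 0
SUB     : 4
PUSH 12 : 4 12
DIV     : 0
PUSH 0  : 0 0
PUSH 7  : 0 0 7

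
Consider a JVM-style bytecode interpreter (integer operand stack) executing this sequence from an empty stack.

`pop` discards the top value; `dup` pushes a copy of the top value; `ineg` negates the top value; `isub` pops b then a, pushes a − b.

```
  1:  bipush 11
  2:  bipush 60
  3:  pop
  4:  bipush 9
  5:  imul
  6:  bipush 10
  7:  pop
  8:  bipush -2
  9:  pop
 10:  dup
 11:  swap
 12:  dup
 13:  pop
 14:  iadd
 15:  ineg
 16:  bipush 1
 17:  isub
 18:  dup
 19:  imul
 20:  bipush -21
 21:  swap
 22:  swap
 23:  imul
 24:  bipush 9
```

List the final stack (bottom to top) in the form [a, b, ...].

[-831621, 9]

bipush 11  : 11
bipush 60  : 11 60
pop        : 11
bipush 9   : 11 9
imul       : 99
bipush 10  : 99 10
pop        : 99
bipush -2  : 99 -2
pop        : 99
dup        : 99 99
swap       : 99 99
dup        : 99 99 99
pop        : 99 99
iadd       : 198
ineg       : -198
bipush 1   : -198 1
isub       : -199
dup        : -199 -199
imul       : 39601
bipush -21 : 39601 -21
swap       : -21 39601
swap       : 39601 -21
imul       : -831621
bipush 9   : -831621 9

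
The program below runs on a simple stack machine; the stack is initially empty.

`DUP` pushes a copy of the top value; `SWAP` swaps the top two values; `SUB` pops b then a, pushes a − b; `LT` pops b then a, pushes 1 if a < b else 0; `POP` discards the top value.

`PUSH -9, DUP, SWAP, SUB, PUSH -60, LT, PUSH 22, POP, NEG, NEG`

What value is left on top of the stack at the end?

PUSH -9   -9
DUP       -9 -9
SWAP      -9 -9
SUB       0
PUSH -60  0 -60
LT        0
PUSH 22   0 22
POP       0
NEG       0
NEG       0

0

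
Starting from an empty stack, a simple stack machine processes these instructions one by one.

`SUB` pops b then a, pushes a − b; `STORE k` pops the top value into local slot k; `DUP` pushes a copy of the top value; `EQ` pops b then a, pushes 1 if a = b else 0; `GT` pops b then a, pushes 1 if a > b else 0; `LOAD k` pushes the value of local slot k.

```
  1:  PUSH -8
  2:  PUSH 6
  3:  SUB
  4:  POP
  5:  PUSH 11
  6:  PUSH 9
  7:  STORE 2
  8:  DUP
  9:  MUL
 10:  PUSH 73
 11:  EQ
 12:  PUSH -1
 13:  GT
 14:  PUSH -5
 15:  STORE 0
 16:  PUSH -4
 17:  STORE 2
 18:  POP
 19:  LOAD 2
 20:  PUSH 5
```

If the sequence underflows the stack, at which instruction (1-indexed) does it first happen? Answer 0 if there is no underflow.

PUSH -8 → -8
PUSH 6  → -8 6
SUB     → -14
POP     → (empty)
PUSH 11 → 11
PUSH 9  → 11 9
STORE 2 → 11
DUP     → 11 11
MUL     → 121
PUSH 73 → 121 73
EQ      → 0
PUSH -1 → 0 -1
GT      → 1
PUSH -5 → 1 -5
STORE 0 → 1
PUSH -4 → 1 -4
STORE 2 → 1
POP     → (empty)
LOAD 2  → -4
PUSH 5  → -4 5

0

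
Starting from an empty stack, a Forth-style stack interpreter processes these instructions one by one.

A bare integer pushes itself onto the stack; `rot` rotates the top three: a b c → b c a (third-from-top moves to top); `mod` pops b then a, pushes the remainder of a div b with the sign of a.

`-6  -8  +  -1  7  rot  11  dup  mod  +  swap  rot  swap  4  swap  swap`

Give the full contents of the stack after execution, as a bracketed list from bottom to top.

-6   -> [-6]
-8   -> [-6, -8]
+    -> [-14]
-1   -> [-14, -1]
7    -> [-14, -1, 7]
rot  -> [-1, 7, -14]
11   -> [-1, 7, -14, 11]
dup  -> [-1, 7, -14, 11, 11]
mod  -> [-1, 7, -14, 0]
+    -> [-1, 7, -14]
swap -> [-1, -14, 7]
rot  -> [-14, 7, -1]
swap -> [-14, -1, 7]
4    -> [-14, -1, 7, 4]
swap -> [-14, -1, 4, 7]
swap -> [-14, -1, 7, 4]

[-14, -1, 7, 4]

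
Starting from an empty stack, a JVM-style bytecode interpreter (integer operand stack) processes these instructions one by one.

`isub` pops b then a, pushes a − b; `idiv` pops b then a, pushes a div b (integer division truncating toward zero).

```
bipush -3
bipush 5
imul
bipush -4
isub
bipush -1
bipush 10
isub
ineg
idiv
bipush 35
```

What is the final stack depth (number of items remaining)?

bipush -3  -3
bipush 5   -3 5
imul       -15
bipush -4  -15 -4
isub       -11
bipush -1  -11 -1
bipush 10  -11 -1 10
isub       -11 -11
ineg       -11 11
idiv       -1
bipush 35  -1 35

2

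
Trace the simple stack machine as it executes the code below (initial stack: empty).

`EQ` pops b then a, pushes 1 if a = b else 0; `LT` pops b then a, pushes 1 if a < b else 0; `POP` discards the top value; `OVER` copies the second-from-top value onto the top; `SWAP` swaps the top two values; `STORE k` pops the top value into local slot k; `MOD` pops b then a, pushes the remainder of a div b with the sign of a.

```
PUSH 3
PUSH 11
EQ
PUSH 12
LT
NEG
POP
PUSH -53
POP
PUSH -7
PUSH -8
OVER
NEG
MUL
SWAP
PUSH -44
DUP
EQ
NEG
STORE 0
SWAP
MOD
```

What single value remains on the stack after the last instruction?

PUSH 3    3
PUSH 11   3 11
EQ        0
PUSH 12   0 12
LT        1
NEG       -1
POP       (empty)
PUSH -53  -53
POP       (empty)
PUSH -7   -7
PUSH -8   -7 -8
OVER      -7 -8 -7
NEG       -7 -8 7
MUL       -7 -56
SWAP      -56 -7
PUSH -44  -56 -7 -44
DUP       -56 -7 -44 -44
EQ        -56 -7 1
NEG       -56 -7 -1
STORE 0   -56 -7
SWAP      -7 -56
MOD       -7

-7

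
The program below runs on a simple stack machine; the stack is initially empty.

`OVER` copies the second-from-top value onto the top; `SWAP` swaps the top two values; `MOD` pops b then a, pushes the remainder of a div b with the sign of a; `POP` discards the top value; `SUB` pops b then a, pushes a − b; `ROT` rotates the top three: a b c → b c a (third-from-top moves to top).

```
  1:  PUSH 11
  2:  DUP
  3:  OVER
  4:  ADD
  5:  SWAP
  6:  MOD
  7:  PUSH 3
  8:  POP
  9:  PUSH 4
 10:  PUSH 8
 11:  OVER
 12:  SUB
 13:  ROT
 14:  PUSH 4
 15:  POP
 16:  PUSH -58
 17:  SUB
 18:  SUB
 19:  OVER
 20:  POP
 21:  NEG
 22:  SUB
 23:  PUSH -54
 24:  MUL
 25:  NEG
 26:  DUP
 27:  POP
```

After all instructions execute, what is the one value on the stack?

PUSH 11  : 11
DUP      : 11 11
OVER     : 11 11 11
ADD      : 11 22
SWAP     : 22 11
MOD      : 0
PUSH 3   : 0 3
POP      : 0
PUSH 4   : 0 4
PUSH 8   : 0 4 8
OVER     : 0 4 8 4
SUB      : 0 4 4
ROT      : 4 4 0
PUSH 4   : 4 4 0 4
POP      : 4 4 0
PUSH -58 : 4 4 0 -58
SUB      : 4 4 58
SUB      : 4 -54
OVER     : 4 -54 4
POP      : 4 -54
NEG      : 4 54
SUB      : -50
PUSH -54 : -50 -54
MUL      : 2700
NEG      : -2700
DUP      : -2700 -2700
POP      : -2700

-2700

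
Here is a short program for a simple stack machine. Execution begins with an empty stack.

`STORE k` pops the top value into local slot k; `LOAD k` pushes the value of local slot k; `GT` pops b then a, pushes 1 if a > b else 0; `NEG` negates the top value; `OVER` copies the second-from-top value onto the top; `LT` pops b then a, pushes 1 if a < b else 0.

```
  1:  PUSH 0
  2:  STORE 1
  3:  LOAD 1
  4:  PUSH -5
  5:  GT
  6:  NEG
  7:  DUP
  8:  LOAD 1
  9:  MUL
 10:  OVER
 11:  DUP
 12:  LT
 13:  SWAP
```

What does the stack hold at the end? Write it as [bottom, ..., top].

PUSH 0  -> [0]
STORE 1 -> []
LOAD 1  -> [0]
PUSH -5 -> [0, -5]
GT      -> [1]
NEG     -> [-1]
DUP     -> [-1, -1]
LOAD 1  -> [-1, -1, 0]
MUL     -> [-1, 0]
OVER    -> [-1, 0, -1]
DUP     -> [-1, 0, -1, -1]
LT      -> [-1, 0, 0]
SWAP    -> [-1, 0, 0]

[-1, 0, 0]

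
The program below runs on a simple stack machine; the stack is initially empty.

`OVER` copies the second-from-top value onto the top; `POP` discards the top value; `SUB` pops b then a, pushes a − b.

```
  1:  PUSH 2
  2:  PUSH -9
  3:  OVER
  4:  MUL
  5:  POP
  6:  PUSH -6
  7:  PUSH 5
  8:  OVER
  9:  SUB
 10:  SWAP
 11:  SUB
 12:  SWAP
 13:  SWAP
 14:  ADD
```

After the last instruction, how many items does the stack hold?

PUSH 2  : 2
PUSH -9 : 2 -9
OVER    : 2 -9 2
MUL     : 2 -18
POP     : 2
PUSH -6 : 2 -6
PUSH 5  : 2 -6 5
OVER    : 2 -6 5 -6
SUB     : 2 -6 11
SWAP    : 2 11 -6
SUB     : 2 17
SWAP    : 17 2
SWAP    : 2 17
ADD     : 19

1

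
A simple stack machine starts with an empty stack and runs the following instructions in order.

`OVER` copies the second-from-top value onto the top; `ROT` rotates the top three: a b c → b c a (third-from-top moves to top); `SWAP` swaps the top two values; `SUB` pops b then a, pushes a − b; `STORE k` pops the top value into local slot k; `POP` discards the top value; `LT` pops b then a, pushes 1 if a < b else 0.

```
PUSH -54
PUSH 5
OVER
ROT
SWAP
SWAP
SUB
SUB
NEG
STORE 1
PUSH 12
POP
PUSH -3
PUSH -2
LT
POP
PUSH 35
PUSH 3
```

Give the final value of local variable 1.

PUSH -54  [-54]
PUSH 5    [-54, 5]
OVER      [-54, 5, -54]
ROT       [5, -54, -54]
SWAP      [5, -54, -54]
SWAP      [5, -54, -54]
SUB       [5, 0]
SUB       [5]
NEG       [-5]
STORE 1   []
PUSH 12   [12]
POP       []
PUSH -3   [-3]
PUSH -2   [-3, -2]
LT        [1]
POP       []
PUSH 35   [35]
PUSH 3    [35, 3]

-5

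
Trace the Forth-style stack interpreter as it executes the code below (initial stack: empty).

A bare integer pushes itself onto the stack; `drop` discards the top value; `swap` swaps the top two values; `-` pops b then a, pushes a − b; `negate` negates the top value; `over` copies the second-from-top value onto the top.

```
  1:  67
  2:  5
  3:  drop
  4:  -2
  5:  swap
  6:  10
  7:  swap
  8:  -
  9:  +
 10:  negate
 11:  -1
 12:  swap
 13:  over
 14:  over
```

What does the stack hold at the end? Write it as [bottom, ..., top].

[-1, 59, -1, 59]

67     -> [67]
5      -> [67, 5]
drop   -> [67]
-2     -> [67, -2]
swap   -> [-2, 67]
10     -> [-2, 67, 10]
swap   -> [-2, 10, 67]
-      -> [-2, -57]
+      -> [-59]
negate -> [59]
-1     -> [59, -1]
swap   -> [-1, 59]
over   -> [-1, 59, -1]
over   -> [-1, 59, -1, 59]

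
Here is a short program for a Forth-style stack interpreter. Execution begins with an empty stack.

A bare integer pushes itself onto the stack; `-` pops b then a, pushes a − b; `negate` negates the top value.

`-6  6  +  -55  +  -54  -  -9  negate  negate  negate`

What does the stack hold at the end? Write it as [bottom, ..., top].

[-1, 9]

-6      [-6]
6       [-6, 6]
+       [0]
-55     [0, -55]
+       [-55]
-54     [-55, -54]
-       [-1]
-9      [-1, -9]
negate  [-1, 9]
negate  [-1, -9]
negate  [-1, 9]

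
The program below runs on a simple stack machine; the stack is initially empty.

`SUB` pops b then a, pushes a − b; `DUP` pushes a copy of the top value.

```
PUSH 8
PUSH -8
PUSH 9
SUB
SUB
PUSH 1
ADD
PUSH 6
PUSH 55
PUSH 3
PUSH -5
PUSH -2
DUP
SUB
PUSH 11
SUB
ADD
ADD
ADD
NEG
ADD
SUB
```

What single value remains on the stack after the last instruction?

62

PUSH 8   [8]
PUSH -8  [8, -8]
PUSH 9   [8, -8, 9]
SUB      [8, -17]
SUB      [25]
PUSH 1   [25, 1]
ADD      [26]
PUSH 6   [26, 6]
PUSH 55  [26, 6, 55]
PUSH 3   [26, 6, 55, 3]
PUSH -5  [26, 6, 55, 3, -5]
PUSH -2  [26, 6, 55, 3, -5, -2]
DUP      [26, 6, 55, 3, -5, -2, -2]
SUB      [26, 6, 55, 3, -5, 0]
PUSH 11  [26, 6, 55, 3, -5, 0, 11]
SUB      [26, 6, 55, 3, -5, -11]
ADD      [26, 6, 55, 3, -16]
ADD      [26, 6, 55, -13]
ADD      [26, 6, 42]
NEG      [26, 6, -42]
ADD      [26, -36]
SUB      [62]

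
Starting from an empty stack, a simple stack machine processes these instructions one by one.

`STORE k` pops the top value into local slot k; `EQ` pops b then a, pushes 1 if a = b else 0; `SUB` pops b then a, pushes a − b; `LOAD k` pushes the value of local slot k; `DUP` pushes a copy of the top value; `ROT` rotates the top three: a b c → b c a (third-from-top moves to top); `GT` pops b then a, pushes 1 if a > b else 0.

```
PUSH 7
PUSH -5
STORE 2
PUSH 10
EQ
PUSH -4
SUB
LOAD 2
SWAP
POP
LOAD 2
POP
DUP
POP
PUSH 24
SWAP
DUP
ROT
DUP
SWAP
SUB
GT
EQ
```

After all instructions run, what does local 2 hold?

-5

PUSH 7  -> 7
PUSH -5 -> 7 -5
STORE 2 -> 7
PUSH 10 -> 7 10
EQ      -> 0
PUSH -4 -> 0 -4
SUB     -> 4
LOAD 2  -> 4 -5
SWAP    -> -5 4
POP     -> -5
LOAD 2  -> -5 -5
POP     -> -5
DUP     -> -5 -5
POP     -> -5
PUSH 24 -> -5 24
SWAP    -> 24 -5
DUP     -> 24 -5 -5
ROT     -> -5 -5 24
DUP     -> -5 -5 24 24
SWAP    -> -5 -5 24 24
SUB     -> -5 -5 0
GT      -> -5 0
EQ      -> 0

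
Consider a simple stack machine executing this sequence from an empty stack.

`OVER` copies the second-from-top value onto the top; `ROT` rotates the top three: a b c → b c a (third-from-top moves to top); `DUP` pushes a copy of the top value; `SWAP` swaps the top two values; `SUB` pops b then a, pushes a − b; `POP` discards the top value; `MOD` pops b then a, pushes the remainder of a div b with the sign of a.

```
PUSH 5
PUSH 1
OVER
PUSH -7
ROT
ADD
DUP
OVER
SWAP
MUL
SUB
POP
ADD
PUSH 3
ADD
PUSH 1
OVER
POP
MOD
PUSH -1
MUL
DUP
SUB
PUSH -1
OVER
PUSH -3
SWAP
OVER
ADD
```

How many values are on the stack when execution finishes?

PUSH 5   5
PUSH 1   5 1
OVER     5 1 5
PUSH -7  5 1 5 -7
ROT      5 5 -7 1
ADD      5 5 -6
DUP      5 5 -6 -6
OVER     5 5 -6 -6 -6
SWAP     5 5 -6 -6 -6
MUL      5 5 -6 36
SUB      5 5 -42
POP      5 5
ADD      10
PUSH 3   10 3
ADD      13
PUSH 1   13 1
OVER     13 1 13
POP      13 1
MOD      0
PUSH -1  0 -1
MUL      0
DUP      0 0
SUB      0
PUSH -1  0 -1
OVER     0 -1 0
PUSH -3  0 -1 0 -3
SWAP     0 -1 -3 0
OVER     0 -1 -3 0 -3
ADD      0 -1 -3 -3

4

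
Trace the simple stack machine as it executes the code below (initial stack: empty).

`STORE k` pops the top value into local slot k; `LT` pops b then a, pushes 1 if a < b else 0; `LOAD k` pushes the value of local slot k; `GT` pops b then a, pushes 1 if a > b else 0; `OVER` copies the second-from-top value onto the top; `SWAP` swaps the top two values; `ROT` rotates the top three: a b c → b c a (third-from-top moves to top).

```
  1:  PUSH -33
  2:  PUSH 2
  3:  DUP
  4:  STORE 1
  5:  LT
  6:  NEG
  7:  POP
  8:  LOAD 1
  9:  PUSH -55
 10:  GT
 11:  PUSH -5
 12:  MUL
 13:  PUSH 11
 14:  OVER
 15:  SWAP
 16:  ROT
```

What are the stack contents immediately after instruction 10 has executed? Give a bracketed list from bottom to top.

PUSH -33 -> -33
PUSH 2   -> -33 2
DUP      -> -33 2 2
STORE 1  -> -33 2
LT       -> 1
NEG      -> -1
POP      -> (empty)
LOAD 1   -> 2
PUSH -55 -> 2 -55
GT       -> 1

[1]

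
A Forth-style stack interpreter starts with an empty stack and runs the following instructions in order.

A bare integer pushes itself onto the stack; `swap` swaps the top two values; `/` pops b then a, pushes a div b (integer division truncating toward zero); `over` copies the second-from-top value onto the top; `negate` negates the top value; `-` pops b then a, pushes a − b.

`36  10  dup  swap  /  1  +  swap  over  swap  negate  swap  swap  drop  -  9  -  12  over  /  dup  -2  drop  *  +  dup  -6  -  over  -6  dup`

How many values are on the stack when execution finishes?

36     → [36]
10     → [36, 10]
dup    → [36, 10, 10]
swap   → [36, 10, 10]
/      → [36, 1]
1      → [36, 1, 1]
+      → [36, 2]
swap   → [2, 36]
over   → [2, 36, 2]
swap   → [2, 2, 36]
negate → [2, 2, -36]
swap   → [2, -36, 2]
swap   → [2, 2, -36]
drop   → [2, 2]
-      → [0]
9      → [0, 9]
-      → [-9]
12     → [-9, 12]
over   → [-9, 12, -9]
/      → [-9, -1]
dup    → [-9, -1, -1]
-2     → [-9, -1, -1, -2]
drop   → [-9, -1, -1]
*      → [-9, 1]
+      → [-8]
dup    → [-8, -8]
-6     → [-8, -8, -6]
-      → [-8, -2]
over   → [-8, -2, -8]
-6     → [-8, -2, -8, -6]
dup    → [-8, -2, -8, -6, -6]

5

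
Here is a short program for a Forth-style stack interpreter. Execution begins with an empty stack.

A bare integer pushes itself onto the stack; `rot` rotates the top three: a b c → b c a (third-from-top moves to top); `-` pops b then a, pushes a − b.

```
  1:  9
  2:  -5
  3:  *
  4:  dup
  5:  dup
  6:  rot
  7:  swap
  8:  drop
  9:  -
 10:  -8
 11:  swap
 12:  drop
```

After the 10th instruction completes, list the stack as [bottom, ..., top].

9    : 9
-5   : 9 -5
*    : -45
dup  : -45 -45
dup  : -45 -45 -45
rot  : -45 -45 -45
swap : -45 -45 -45
drop : -45 -45
-    : 0
-8   : 0 -8

[0, -8]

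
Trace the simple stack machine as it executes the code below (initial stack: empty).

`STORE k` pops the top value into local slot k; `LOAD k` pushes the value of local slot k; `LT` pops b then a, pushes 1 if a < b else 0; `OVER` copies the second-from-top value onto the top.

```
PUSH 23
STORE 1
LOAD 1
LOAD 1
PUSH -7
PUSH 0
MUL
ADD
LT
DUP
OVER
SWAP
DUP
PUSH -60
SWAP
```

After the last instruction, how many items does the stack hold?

PUSH 23   23
STORE 1   (empty)
LOAD 1    23
LOAD 1    23 23
PUSH -7   23 23 -7
PUSH 0    23 23 -7 0
MUL       23 23 0
ADD       23 23
LT        0
DUP       0 0
OVER      0 0 0
SWAP      0 0 0
DUP       0 0 0 0
PUSH -60  0 0 0 0 -60
SWAP      0 0 0 -60 0

5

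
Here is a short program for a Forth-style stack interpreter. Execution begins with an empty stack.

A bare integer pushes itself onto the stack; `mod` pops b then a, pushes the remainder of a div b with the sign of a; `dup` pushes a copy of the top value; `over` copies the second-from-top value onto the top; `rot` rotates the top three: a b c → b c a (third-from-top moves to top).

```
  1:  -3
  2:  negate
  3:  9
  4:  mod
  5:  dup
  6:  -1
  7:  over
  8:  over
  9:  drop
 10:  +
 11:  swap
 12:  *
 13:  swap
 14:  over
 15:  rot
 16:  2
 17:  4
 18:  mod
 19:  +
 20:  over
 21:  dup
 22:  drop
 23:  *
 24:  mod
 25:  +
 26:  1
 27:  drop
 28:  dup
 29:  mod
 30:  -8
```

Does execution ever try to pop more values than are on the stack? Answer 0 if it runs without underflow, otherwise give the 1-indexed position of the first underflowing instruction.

0

-3     → [-3]
negate → [3]
9      → [3, 9]
mod    → [3]
dup    → [3, 3]
-1     → [3, 3, -1]
over   → [3, 3, -1, 3]
over   → [3, 3, -1, 3, -1]
drop   → [3, 3, -1, 3]
+      → [3, 3, 2]
swap   → [3, 2, 3]
*      → [3, 6]
swap   → [6, 3]
over   → [6, 3, 6]
rot    → [3, 6, 6]
2      → [3, 6, 6, 2]
4      → [3, 6, 6, 2, 4]
mod    → [3, 6, 6, 2]
+      → [3, 6, 8]
over   → [3, 6, 8, 6]
dup    → [3, 6, 8, 6, 6]
drop   → [3, 6, 8, 6]
*      → [3, 6, 48]
mod    → [3, 6]
+      → [9]
1      → [9, 1]
drop   → [9]
dup    → [9, 9]
mod    → [0]
-8     → [0, -8]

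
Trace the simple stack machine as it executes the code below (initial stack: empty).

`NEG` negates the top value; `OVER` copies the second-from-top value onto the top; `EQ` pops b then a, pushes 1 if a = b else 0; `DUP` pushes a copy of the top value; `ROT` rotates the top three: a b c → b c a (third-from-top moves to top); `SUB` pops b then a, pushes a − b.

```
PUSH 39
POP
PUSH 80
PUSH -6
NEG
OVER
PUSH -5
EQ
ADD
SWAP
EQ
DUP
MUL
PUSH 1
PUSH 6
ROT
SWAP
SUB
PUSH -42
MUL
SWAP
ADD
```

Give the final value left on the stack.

PUSH 39   [39]
POP       []
PUSH 80   [80]
PUSH -6   [80, -6]
NEG       [80, 6]
OVER      [80, 6, 80]
PUSH -5   [80, 6, 80, -5]
EQ        [80, 6, 0]
ADD       [80, 6]
SWAP      [6, 80]
EQ        [0]
DUP       [0, 0]
MUL       [0]
PUSH 1    [0, 1]
PUSH 6    [0, 1, 6]
ROT       [1, 6, 0]
SWAP      [1, 0, 6]
SUB       [1, -6]
PUSH -42  [1, -6, -42]
MUL       [1, 252]
SWAP      [252, 1]
ADD       [253]

253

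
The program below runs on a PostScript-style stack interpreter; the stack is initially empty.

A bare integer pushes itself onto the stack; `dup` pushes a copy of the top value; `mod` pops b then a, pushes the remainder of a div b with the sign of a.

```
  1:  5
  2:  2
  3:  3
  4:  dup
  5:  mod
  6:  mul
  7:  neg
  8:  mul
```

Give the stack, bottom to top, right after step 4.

5    5
2    5 2
3    5 2 3
dup  5 2 3 3

[5, 2, 3, 3]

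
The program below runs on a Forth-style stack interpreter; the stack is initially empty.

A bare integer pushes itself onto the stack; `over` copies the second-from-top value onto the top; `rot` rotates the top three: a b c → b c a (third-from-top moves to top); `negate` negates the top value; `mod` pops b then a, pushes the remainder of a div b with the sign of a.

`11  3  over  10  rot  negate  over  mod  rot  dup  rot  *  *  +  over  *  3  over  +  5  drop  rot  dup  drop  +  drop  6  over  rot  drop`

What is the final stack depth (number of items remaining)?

2

11     : [11]
3      : [11, 3]
over   : [11, 3, 11]
10     : [11, 3, 11, 10]
rot    : [11, 11, 10, 3]
negate : [11, 11, 10, -3]
over   : [11, 11, 10, -3, 10]
mod    : [11, 11, 10, -3]
rot    : [11, 10, -3, 11]
dup    : [11, 10, -3, 11, 11]
rot    : [11, 10, 11, 11, -3]
*      : [11, 10, 11, -33]
*      : [11, 10, -363]
+      : [11, -353]
over   : [11, -353, 11]
*      : [11, -3883]
3      : [11, -3883, 3]
over   : [11, -3883, 3, -3883]
+      : [11, -3883, -3880]
5      : [11, -3883, -3880, 5]
drop   : [11, -3883, -3880]
rot    : [-3883, -3880, 11]
dup    : [-3883, -3880, 11, 11]
drop   : [-3883, -3880, 11]
+      : [-3883, -3869]
drop   : [-3883]
6      : [-3883, 6]
over   : [-3883, 6, -3883]
rot    : [6, -3883, -3883]
drop   : [6, -3883]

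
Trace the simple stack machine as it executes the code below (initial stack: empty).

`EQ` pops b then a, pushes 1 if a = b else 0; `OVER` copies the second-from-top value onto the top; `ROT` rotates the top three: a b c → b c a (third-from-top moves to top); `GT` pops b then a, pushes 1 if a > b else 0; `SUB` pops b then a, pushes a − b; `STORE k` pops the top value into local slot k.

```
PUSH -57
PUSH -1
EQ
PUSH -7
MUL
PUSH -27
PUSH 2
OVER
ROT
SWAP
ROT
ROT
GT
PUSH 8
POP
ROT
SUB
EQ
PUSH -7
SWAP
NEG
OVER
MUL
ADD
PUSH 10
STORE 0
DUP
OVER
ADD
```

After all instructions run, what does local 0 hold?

10

PUSH -57  [-57]
PUSH -1   [-57, -1]
EQ        [0]
PUSH -7   [0, -7]
MUL       [0]
PUSH -27  [0, -27]
PUSH 2    [0, -27, 2]
OVER      [0, -27, 2, -27]
ROT       [0, 2, -27, -27]
SWAP      [0, 2, -27, -27]
ROT       [0, -27, -27, 2]
ROT       [0, -27, 2, -27]
GT        [0, -27, 1]
PUSH 8    [0, -27, 1, 8]
POP       [0, -27, 1]
ROT       [-27, 1, 0]
SUB       [-27, 1]
EQ        [0]
PUSH -7   [0, -7]
SWAP      [-7, 0]
NEG       [-7, 0]
OVER      [-7, 0, -7]
MUL       [-7, 0]
ADD       [-7]
PUSH 10   [-7, 10]
STORE 0   [-7]
DUP       [-7, -7]
OVER      [-7, -7, -7]
ADD       [-7, -14]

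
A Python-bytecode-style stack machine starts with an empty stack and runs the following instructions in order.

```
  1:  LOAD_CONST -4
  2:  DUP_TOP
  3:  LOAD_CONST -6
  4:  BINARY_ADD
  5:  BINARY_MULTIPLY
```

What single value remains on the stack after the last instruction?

40

LOAD_CONST -4    -4
DUP_TOP          -4 -4
LOAD_CONST -6    -4 -4 -6
BINARY_ADD       -4 -10
BINARY_MULTIPLY  40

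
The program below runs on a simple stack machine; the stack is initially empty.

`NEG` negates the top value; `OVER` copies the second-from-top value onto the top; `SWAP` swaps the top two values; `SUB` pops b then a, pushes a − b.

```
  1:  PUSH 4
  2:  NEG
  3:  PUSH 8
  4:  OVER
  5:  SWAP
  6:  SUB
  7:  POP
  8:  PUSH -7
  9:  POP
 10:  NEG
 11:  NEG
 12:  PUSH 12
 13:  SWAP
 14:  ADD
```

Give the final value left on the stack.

8

PUSH 4  -> 4
NEG     -> -4
PUSH 8  -> -4 8
OVER    -> -4 8 -4
SWAP    -> -4 -4 8
SUB     -> -4 -12
POP     -> -4
PUSH -7 -> -4 -7
POP     -> -4
NEG     -> 4
NEG     -> -4
PUSH 12 -> -4 12
SWAP    -> 12 -4
ADD     -> 8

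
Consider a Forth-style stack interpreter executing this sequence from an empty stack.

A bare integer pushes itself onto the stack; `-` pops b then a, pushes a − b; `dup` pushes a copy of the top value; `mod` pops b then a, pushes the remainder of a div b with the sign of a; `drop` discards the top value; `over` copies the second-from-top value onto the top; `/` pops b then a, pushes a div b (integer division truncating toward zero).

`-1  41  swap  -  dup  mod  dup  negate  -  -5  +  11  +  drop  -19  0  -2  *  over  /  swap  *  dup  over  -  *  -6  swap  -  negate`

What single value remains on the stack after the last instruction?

-1     → [-1]
41     → [-1, 41]
swap   → [41, -1]
-      → [42]
dup    → [42, 42]
mod    → [0]
dup    → [0, 0]
negate → [0, 0]
-      → [0]
-5     → [0, -5]
+      → [-5]
11     → [-5, 11]
+      → [6]
drop   → []
-19    → [-19]
0      → [-19, 0]
-2     → [-19, 0, -2]
*      → [-19, 0]
over   → [-19, 0, -19]
/      → [-19, 0]
swap   → [0, -19]
*      → [0]
dup    → [0, 0]
over   → [0, 0, 0]
-      → [0, 0]
*      → [0]
-6     → [0, -6]
swap   → [-6, 0]
-      → [-6]
negate → [6]

6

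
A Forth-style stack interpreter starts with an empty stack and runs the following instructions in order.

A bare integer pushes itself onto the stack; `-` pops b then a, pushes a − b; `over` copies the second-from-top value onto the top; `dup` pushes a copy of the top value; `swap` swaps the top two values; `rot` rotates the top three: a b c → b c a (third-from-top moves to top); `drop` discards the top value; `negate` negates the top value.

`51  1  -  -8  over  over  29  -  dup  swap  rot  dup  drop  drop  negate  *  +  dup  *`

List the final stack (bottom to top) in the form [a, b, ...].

[50, 1896129]

51     → [51]
1      → [51, 1]
-      → [50]
-8     → [50, -8]
over   → [50, -8, 50]
over   → [50, -8, 50, -8]
29     → [50, -8, 50, -8, 29]
-      → [50, -8, 50, -37]
dup    → [50, -8, 50, -37, -37]
swap   → [50, -8, 50, -37, -37]
rot    → [50, -8, -37, -37, 50]
dup    → [50, -8, -37, -37, 50, 50]
drop   → [50, -8, -37, -37, 50]
drop   → [50, -8, -37, -37]
negate → [50, -8, -37, 37]
*      → [50, -8, -1369]
+      → [50, -1377]
dup    → [50, -1377, -1377]
*      → [50, 1896129]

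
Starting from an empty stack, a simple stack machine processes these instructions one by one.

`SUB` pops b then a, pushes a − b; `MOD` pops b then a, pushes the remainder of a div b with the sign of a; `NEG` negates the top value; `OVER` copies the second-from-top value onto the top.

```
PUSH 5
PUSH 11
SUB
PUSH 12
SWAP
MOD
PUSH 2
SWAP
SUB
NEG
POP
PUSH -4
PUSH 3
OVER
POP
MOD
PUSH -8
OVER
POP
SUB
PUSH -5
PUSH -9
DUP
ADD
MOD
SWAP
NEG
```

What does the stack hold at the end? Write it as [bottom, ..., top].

PUSH 5  → 5
PUSH 11 → 5 11
SUB     → -6
PUSH 12 → -6 12
SWAP    → 12 -6
MOD     → 0
PUSH 2  → 0 2
SWAP    → 2 0
SUB     → 2
NEG     → -2
POP     → (empty)
PUSH -4 → -4
PUSH 3  → -4 3
OVER    → -4 3 -4
POP     → -4 3
MOD     → -1
PUSH -8 → -1 -8
OVER    → -1 -8 -1
POP     → -1 -8
SUB     → 7
PUSH -5 → 7 -5
PUSH -9 → 7 -5 -9
DUP     → 7 -5 -9 -9
ADD     → 7 -5 -18
MOD     → 7 -5
SWAP    → -5 7
NEG     → -5 -7

[-5, -7]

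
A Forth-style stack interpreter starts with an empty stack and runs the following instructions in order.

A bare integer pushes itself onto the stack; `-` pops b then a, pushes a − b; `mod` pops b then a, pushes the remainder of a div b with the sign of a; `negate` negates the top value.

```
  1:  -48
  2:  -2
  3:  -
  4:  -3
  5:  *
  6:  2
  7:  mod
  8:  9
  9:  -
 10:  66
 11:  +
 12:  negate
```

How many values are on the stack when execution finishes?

-48    : [-48]
-2     : [-48, -2]
-      : [-46]
-3     : [-46, -3]
*      : [138]
2      : [138, 2]
mod    : [0]
9      : [0, 9]
-      : [-9]
66     : [-9, 66]
+      : [57]
negate : [-57]

1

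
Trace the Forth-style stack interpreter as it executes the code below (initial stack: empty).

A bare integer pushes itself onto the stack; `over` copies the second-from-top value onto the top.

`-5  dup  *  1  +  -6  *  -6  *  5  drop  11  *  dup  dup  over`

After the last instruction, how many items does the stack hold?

4

-5    -5
dup   -5 -5
*     25
1     25 1
+     26
-6    26 -6
*     -156
-6    -156 -6
*     936
5     936 5
drop  936
11    936 11
*     10296
dup   10296 10296
dup   10296 10296 10296
over  10296 10296 10296 10296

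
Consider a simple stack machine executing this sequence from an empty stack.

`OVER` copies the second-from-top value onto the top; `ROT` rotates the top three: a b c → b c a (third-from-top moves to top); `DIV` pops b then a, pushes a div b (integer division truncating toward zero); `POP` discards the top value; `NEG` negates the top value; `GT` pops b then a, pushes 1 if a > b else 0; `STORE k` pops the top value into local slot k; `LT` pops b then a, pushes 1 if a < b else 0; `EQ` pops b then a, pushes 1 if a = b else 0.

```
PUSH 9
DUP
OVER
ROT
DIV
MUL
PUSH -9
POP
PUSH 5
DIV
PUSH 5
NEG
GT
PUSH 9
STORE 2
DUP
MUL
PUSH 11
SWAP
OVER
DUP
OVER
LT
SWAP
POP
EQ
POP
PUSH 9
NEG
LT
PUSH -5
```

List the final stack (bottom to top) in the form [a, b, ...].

[0, -5]

PUSH 9  : 9
DUP     : 9 9
OVER    : 9 9 9
ROT     : 9 9 9
DIV     : 9 1
MUL     : 9
PUSH -9 : 9 -9
POP     : 9
PUSH 5  : 9 5
DIV     : 1
PUSH 5  : 1 5
NEG     : 1 -5
GT      : 1
PUSH 9  : 1 9
STORE 2 : 1
DUP     : 1 1
MUL     : 1
PUSH 11 : 1 11
SWAP    : 11 1
OVER    : 11 1 11
DUP     : 11 1 11 11
OVER    : 11 1 11 11 11
LT      : 11 1 11 0
SWAP    : 11 1 0 11
POP     : 11 1 0
EQ      : 11 0
POP     : 11
PUSH 9  : 11 9
NEG     : 11 -9
LT      : 0
PUSH -5 : 0 -5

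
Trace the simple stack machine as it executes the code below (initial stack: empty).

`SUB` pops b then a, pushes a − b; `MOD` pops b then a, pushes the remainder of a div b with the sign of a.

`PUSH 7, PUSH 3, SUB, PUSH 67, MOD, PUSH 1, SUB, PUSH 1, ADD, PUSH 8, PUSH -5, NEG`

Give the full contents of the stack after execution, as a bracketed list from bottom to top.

[4, 8, 5]

PUSH 7  → [7]
PUSH 3  → [7, 3]
SUB     → [4]
PUSH 67 → [4, 67]
MOD     → [4]
PUSH 1  → [4, 1]
SUB     → [3]
PUSH 1  → [3, 1]
ADD     → [4]
PUSH 8  → [4, 8]
PUSH -5 → [4, 8, -5]
NEG     → [4, 8, 5]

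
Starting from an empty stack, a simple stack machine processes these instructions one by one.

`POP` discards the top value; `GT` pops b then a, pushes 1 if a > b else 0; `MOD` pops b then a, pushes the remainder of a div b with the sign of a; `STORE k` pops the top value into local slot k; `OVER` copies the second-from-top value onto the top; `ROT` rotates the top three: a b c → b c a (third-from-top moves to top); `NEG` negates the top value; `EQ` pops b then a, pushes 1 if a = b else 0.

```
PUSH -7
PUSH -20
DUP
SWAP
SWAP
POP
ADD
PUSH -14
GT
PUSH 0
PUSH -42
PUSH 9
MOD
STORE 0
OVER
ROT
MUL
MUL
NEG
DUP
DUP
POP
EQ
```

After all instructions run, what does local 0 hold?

-6

PUSH -7  -> [-7]
PUSH -20 -> [-7, -20]
DUP      -> [-7, -20, -20]
SWAP     -> [-7, -20, -20]
SWAP     -> [-7, -20, -20]
POP      -> [-7, -20]
ADD      -> [-27]
PUSH -14 -> [-27, -14]
GT       -> [0]
PUSH 0   -> [0, 0]
PUSH -42 -> [0, 0, -42]
PUSH 9   -> [0, 0, -42, 9]
MOD      -> [0, 0, -6]
STORE 0  -> [0, 0]
OVER     -> [0, 0, 0]
ROT      -> [0, 0, 0]
MUL      -> [0, 0]
MUL      -> [0]
NEG      -> [0]
DUP      -> [0, 0]
DUP      -> [0, 0, 0]
POP      -> [0, 0]
EQ       -> [1]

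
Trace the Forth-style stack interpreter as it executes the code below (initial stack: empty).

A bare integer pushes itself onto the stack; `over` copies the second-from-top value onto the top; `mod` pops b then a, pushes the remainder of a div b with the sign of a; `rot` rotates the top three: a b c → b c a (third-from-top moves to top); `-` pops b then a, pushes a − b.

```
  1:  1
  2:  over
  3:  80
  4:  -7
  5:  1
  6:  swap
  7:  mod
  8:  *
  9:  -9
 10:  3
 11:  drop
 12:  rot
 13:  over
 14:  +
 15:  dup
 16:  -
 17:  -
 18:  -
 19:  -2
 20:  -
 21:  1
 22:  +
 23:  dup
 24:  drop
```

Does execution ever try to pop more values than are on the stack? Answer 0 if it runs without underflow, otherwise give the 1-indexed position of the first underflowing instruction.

2

1 → [1]
over  — needs 2 operands, stack has 1 → underflow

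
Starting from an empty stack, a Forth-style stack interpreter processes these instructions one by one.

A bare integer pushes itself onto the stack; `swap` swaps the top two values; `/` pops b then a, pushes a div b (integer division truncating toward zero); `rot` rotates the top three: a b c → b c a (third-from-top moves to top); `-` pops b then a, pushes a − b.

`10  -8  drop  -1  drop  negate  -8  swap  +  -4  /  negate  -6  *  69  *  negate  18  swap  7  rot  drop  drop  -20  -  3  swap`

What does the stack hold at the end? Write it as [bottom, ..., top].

10      [10]
-8      [10, -8]
drop    [10]
-1      [10, -1]
drop    [10]
negate  [-10]
-8      [-10, -8]
swap    [-8, -10]
+       [-18]
-4      [-18, -4]
/       [4]
negate  [-4]
-6      [-4, -6]
*       [24]
69      [24, 69]
*       [1656]
negate  [-1656]
18      [-1656, 18]
swap    [18, -1656]
7       [18, -1656, 7]
rot     [-1656, 7, 18]
drop    [-1656, 7]
drop    [-1656]
-20     [-1656, -20]
-       [-1636]
3       [-1636, 3]
swap    [3, -1636]

[3, -1636]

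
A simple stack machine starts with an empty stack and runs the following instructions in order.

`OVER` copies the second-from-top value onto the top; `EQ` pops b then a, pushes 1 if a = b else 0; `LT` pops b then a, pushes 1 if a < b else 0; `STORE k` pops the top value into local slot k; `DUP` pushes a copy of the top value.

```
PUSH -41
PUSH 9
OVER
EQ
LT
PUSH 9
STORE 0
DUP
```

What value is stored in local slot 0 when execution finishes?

9

PUSH -41  -41
PUSH 9    -41 9
OVER      -41 9 -41
EQ        -41 0
LT        1
PUSH 9    1 9
STORE 0   1
DUP       1 1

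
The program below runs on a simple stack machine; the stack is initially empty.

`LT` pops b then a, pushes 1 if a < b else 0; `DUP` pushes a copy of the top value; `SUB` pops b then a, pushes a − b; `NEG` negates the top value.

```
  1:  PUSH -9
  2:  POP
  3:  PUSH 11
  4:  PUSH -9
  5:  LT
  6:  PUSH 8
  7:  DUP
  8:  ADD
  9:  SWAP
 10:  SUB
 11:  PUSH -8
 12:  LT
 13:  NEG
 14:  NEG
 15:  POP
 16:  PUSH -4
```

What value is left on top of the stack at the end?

-4

PUSH -9 → [-9]
POP     → []
PUSH 11 → [11]
PUSH -9 → [11, -9]
LT      → [0]
PUSH 8  → [0, 8]
DUP     → [0, 8, 8]
ADD     → [0, 16]
SWAP    → [16, 0]
SUB     → [16]
PUSH -8 → [16, -8]
LT      → [0]
NEG     → [0]
NEG     → [0]
POP     → []
PUSH -4 → [-4]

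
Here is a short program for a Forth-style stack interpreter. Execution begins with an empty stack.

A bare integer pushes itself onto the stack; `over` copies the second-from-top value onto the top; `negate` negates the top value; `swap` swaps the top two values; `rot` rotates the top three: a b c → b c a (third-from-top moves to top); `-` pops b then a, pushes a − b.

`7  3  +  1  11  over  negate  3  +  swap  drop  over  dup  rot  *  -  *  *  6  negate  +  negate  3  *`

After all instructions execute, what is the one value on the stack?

48

7       [7]
3       [7, 3]
+       [10]
1       [10, 1]
11      [10, 1, 11]
over    [10, 1, 11, 1]
negate  [10, 1, 11, -1]
3       [10, 1, 11, -1, 3]
+       [10, 1, 11, 2]
swap    [10, 1, 2, 11]
drop    [10, 1, 2]
over    [10, 1, 2, 1]
dup     [10, 1, 2, 1, 1]
rot     [10, 1, 1, 1, 2]
*       [10, 1, 1, 2]
-       [10, 1, -1]
*       [10, -1]
*       [-10]
6       [-10, 6]
negate  [-10, -6]
+       [-16]
negate  [16]
3       [16, 3]
*       [48]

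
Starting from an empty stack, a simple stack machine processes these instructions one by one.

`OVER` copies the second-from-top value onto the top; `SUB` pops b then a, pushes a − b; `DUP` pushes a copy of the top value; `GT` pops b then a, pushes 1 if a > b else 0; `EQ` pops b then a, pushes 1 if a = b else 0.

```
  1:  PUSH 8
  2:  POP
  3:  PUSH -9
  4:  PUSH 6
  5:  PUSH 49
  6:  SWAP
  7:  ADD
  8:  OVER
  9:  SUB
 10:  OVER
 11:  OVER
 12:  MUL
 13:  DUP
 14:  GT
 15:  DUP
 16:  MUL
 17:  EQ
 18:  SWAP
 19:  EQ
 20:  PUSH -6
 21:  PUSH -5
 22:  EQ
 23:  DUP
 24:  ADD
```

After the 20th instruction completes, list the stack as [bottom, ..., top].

PUSH 8  : 8
POP     : (empty)
PUSH -9 : -9
PUSH 6  : -9 6
PUSH 49 : -9 6 49
SWAP    : -9 49 6
ADD     : -9 55
OVER    : -9 55 -9
SUB     : -9 64
OVER    : -9 64 -9
OVER    : -9 64 -9 64
MUL     : -9 64 -576
DUP     : -9 64 -576 -576
GT      : -9 64 0
DUP     : -9 64 0 0
MUL     : -9 64 0
EQ      : -9 0
SWAP    : 0 -9
EQ      : 0
PUSH -6 : 0 -6

[0, -6]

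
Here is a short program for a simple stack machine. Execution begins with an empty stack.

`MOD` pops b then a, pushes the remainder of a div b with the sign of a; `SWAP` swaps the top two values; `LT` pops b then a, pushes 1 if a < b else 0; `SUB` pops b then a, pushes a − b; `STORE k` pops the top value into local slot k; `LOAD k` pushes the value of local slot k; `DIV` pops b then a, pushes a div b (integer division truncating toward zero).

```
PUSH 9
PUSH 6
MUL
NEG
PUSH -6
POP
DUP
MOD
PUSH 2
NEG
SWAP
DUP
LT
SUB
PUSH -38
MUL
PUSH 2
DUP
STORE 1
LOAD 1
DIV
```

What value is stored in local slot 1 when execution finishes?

PUSH 9    [9]
PUSH 6    [9, 6]
MUL       [54]
NEG       [-54]
PUSH -6   [-54, -6]
POP       [-54]
DUP       [-54, -54]
MOD       [0]
PUSH 2    [0, 2]
NEG       [0, -2]
SWAP      [-2, 0]
DUP       [-2, 0, 0]
LT        [-2, 0]
SUB       [-2]
PUSH -38  [-2, -38]
MUL       [76]
PUSH 2    [76, 2]
DUP       [76, 2, 2]
STORE 1   [76, 2]
LOAD 1    [76, 2, 2]
DIV       [76, 1]

2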